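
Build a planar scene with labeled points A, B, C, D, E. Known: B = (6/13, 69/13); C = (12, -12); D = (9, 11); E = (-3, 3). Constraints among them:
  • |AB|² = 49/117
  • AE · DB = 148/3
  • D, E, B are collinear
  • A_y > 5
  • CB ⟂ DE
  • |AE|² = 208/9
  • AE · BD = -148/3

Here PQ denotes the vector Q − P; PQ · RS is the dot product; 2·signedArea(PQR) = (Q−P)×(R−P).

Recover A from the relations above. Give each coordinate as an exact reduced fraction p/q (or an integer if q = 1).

1. A_x = 1  [line -111/13·x + -74/13·y + 1591/39 = 0 ∩ |AB|² = 49/117]
2. A_y = 17/3  [line -111/13·x + -74/13·y + 1591/39 = 0 ∩ |AB|² = 49/117]
   → A = (1, 17/3)

A = (1, 17/3)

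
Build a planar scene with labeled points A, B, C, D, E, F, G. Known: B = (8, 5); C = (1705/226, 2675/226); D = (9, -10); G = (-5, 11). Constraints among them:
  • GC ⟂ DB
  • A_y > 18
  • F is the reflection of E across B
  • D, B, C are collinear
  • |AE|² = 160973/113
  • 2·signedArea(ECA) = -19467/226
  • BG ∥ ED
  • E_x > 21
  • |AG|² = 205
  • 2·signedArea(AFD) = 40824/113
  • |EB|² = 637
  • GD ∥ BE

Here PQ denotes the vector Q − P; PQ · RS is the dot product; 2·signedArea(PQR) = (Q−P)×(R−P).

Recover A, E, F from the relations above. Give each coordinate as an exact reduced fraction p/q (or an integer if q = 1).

1. E_x = 22  [BG ∥ ED ∩ GD ∥ BE]
2. E_y = -16  [BG ∥ ED ∩ GD ∥ BE]
   → E = (22, -16)
3. F_x = -6  [F is the reflection of E across B]
4. F_y = 26  [F is the reflection of E across B]
   → F = (-6, 26)
5. A_x = 801/113  [2·signedArea(AFD) = 40824/113 ∩ 2·signedArea(ECA) = -19467/226]
6. A_y = 2110/113  [2·signedArea(AFD) = 40824/113 ∩ 2·signedArea(ECA) = -19467/226]
   → A = (801/113, 2110/113)

A = (801/113, 2110/113)
E = (22, -16)
F = (-6, 26)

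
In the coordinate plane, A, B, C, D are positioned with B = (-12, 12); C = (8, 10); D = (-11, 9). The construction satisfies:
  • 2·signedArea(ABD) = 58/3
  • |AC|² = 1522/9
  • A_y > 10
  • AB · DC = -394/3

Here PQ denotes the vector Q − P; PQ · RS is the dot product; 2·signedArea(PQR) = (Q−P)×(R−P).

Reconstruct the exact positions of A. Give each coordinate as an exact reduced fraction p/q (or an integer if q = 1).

A = (-5, 31/3)

1. A_x = -5  [2·signedArea(ABD) = 58/3 ∩ AB · DC = -394/3]
2. A_y = 31/3  [2·signedArea(ABD) = 58/3 ∩ AB · DC = -394/3]
   → A = (-5, 31/3)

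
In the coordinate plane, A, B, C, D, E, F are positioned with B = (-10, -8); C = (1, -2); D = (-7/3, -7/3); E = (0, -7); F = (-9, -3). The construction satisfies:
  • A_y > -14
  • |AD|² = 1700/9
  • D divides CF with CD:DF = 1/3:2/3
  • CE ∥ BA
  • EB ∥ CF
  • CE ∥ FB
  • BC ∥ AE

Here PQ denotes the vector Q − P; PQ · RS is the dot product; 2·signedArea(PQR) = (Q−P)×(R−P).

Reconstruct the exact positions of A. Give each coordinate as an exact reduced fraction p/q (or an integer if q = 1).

1. A_x = -11  [BC ∥ AE ∩ CE ∥ BA]
2. A_y = -13  [BC ∥ AE ∩ CE ∥ BA]
   → A = (-11, -13)

A = (-11, -13)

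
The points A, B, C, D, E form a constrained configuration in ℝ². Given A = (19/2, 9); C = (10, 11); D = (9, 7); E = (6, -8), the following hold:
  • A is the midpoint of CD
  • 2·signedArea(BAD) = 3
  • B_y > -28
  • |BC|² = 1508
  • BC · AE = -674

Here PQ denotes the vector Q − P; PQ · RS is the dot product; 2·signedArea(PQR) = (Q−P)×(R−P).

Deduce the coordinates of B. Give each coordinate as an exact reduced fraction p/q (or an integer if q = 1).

B = (2, -27)

1. B_x = 2  [2·signedArea(BAD) = 3 ∩ BC · AE = -674]
2. B_y = -27  [2·signedArea(BAD) = 3 ∩ BC · AE = -674]
   → B = (2, -27)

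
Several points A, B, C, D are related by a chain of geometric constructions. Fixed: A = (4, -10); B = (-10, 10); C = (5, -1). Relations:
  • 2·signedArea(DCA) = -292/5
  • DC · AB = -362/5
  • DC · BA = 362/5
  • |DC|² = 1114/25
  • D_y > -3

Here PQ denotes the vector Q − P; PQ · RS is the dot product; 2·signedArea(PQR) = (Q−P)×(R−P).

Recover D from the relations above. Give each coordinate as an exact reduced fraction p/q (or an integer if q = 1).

1. D_x = -8/5  [2·signedArea(DCA) = -292/5 ∩ DC · BA = 362/5]
2. D_y = -2  [2·signedArea(DCA) = -292/5 ∩ DC · BA = 362/5]
   → D = (-8/5, -2)

D = (-8/5, -2)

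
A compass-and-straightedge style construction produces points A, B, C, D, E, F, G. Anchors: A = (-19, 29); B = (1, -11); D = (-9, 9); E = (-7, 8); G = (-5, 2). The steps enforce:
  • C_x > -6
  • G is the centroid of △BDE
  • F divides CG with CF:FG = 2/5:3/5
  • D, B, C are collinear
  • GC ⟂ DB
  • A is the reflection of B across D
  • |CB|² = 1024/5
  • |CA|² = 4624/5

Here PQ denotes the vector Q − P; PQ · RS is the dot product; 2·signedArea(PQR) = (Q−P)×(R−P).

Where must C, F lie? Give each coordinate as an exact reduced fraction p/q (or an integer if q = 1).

C = (-27/5, 9/5)
F = (-131/25, 47/25)

1. C_x = -27/5  [D, B, C are collinear ∩ GC ⟂ DB]
2. C_y = 9/5  [D, B, C are collinear ∩ GC ⟂ DB]
   → C = (-27/5, 9/5)
3. F_x = -131/25  [F divides CG with CF:FG = 2/5:3/5]
4. F_y = 47/25  [F divides CG with CF:FG = 2/5:3/5]
   → F = (-131/25, 47/25)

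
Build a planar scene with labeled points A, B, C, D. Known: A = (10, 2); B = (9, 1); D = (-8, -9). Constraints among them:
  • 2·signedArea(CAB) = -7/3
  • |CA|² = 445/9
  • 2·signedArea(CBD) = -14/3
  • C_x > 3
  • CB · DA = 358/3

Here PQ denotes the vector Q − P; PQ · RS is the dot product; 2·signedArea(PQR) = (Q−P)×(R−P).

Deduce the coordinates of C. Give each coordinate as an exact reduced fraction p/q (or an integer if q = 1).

C = (4, -5/3)

1. C_x = 4  [2·signedArea(CBD) = -14/3 ∩ 2·signedArea(CAB) = -7/3]
2. C_y = -5/3  [2·signedArea(CBD) = -14/3 ∩ 2·signedArea(CAB) = -7/3]
   → C = (4, -5/3)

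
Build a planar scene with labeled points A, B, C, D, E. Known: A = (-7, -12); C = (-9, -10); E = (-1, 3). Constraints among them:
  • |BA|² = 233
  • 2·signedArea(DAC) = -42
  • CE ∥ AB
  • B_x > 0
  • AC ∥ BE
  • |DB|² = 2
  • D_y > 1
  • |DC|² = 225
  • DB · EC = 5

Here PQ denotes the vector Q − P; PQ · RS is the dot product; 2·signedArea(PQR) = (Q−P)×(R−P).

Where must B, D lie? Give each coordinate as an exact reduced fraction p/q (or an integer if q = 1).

1. B_x = 1  [AC ∥ BE ∩ CE ∥ AB]
2. B_y = 1  [AC ∥ BE ∩ CE ∥ AB]
   → B = (1, 1)
3. D_x = 0  [2·signedArea(DAC) = -42 ∩ DB · EC = 5]
4. D_y = 2  [2·signedArea(DAC) = -42 ∩ DB · EC = 5]
   → D = (0, 2)

B = (1, 1)
D = (0, 2)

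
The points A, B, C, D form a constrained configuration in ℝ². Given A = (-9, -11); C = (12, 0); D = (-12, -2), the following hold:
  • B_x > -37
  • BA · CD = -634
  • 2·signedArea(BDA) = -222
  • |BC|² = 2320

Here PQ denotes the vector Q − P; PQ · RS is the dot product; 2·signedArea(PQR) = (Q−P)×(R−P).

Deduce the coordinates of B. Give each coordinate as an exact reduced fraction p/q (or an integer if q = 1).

1. B_x = -36  [BA · CD = -634 ∩ 2·signedArea(BDA) = -222]
2. B_y = -4  [BA · CD = -634 ∩ 2·signedArea(BDA) = -222]
   → B = (-36, -4)

B = (-36, -4)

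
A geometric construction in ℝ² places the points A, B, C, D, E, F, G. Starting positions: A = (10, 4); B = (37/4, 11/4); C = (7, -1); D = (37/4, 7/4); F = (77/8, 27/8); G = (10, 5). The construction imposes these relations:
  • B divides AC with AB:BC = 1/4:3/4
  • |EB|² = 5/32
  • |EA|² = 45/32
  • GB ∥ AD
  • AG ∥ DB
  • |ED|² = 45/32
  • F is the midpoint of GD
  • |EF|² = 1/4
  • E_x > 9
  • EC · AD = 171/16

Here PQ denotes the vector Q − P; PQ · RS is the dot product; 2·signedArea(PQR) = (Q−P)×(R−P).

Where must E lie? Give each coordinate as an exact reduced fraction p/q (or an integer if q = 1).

E = (77/8, 23/8)

1. E_x = 77/8  [line 3/4·x + 9/4·y + -219/16 = 0 ∩ |ED|² = 45/32]
2. E_y = 23/8  [line 3/4·x + 9/4·y + -219/16 = 0 ∩ |ED|² = 45/32]
   → E = (77/8, 23/8)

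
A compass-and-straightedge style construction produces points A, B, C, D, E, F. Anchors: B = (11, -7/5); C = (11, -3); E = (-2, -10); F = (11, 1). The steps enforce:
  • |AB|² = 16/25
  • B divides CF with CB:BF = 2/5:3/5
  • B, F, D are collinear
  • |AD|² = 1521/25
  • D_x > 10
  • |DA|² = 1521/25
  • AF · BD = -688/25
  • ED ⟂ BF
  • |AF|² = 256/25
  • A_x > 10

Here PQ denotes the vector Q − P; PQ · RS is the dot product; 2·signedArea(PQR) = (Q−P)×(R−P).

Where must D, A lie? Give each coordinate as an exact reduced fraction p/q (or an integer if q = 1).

1. D_x = 11  [B, F, D are collinear ∩ ED ⟂ BF]
2. D_y = -10  [B, F, D are collinear ∩ ED ⟂ BF]
   → D = (11, -10)
3. A_y = -11/5  [AF · BD = -688/25]
4. A_x = 11  [|AD|² = 1521/25]
   → A = (11, -11/5)

A = (11, -11/5)
D = (11, -10)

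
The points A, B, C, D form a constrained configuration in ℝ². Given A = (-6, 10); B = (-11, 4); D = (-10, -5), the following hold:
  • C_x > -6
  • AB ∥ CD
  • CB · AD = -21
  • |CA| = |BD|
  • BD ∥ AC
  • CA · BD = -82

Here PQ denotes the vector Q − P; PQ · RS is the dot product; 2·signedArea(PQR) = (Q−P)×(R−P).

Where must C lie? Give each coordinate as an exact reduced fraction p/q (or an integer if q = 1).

1. C_x = -5  [AB ∥ CD ∩ BD ∥ AC]
2. C_y = 1  [AB ∥ CD ∩ BD ∥ AC]
   → C = (-5, 1)

C = (-5, 1)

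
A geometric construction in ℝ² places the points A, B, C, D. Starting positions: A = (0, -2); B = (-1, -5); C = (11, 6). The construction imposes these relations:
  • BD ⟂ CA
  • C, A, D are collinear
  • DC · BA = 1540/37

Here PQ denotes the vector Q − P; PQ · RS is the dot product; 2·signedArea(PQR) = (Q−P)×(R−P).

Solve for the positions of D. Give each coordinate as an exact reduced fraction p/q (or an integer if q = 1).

D = (-77/37, -130/37)

1. D_x = -77/37  [C, A, D are collinear ∩ BD ⟂ CA]
2. D_y = -130/37  [C, A, D are collinear ∩ BD ⟂ CA]
   → D = (-77/37, -130/37)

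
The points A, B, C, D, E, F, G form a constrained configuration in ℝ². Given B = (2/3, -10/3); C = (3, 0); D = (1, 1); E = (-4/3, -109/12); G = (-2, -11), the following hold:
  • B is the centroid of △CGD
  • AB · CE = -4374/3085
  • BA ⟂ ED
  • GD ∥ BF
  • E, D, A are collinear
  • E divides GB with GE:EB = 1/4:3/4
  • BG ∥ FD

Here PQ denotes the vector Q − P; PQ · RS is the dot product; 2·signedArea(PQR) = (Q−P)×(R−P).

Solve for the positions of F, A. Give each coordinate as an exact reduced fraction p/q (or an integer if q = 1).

1. F_x = 11/3  [BG ∥ FD ∩ GD ∥ BF]
2. F_y = 26/3  [BG ∥ FD ∩ GD ∥ BF]
   → F = (11/3, 26/3)
3. A_x = 1447/46275  [E, D, A are collinear ∩ BA ⟂ ED]
4. A_y = -147446/46275  [E, D, A are collinear ∩ BA ⟂ ED]
   → A = (1447/46275, -147446/46275)

A = (1447/46275, -147446/46275)
F = (11/3, 26/3)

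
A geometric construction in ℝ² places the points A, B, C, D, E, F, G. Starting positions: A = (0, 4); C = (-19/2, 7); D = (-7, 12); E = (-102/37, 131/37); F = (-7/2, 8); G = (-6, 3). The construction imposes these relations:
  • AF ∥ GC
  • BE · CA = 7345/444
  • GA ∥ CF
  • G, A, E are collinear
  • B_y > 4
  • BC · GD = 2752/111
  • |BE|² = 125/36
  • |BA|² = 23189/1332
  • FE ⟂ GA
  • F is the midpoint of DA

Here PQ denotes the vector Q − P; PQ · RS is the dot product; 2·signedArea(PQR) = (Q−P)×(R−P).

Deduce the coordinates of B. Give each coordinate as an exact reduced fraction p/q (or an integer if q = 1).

1. B_x = -907/222  [BC · GD = 2752/111 ∩ BE · CA = 7345/444]
2. B_y = 538/111  [BC · GD = 2752/111 ∩ BE · CA = 7345/444]
   → B = (-907/222, 538/111)

B = (-907/222, 538/111)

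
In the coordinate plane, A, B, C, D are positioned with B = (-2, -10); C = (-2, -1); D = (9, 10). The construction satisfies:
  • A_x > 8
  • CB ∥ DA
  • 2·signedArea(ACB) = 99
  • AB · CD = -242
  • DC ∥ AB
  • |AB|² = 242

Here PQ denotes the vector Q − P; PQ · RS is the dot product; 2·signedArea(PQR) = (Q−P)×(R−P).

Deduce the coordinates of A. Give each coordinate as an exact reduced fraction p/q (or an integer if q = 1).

A = (9, 1)

1. A_x = 9  [DC ∥ AB ∩ CB ∥ DA]
2. A_y = 1  [DC ∥ AB ∩ CB ∥ DA]
   → A = (9, 1)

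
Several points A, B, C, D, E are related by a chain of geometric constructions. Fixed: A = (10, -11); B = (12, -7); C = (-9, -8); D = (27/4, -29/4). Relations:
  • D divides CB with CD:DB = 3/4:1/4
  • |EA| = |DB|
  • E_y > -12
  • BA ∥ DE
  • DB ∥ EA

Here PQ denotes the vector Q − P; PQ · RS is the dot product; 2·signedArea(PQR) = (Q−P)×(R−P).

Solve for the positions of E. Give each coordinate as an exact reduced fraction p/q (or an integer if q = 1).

E = (19/4, -45/4)

1. E_x = 19/4  [DB ∥ EA ∩ BA ∥ DE]
2. E_y = -45/4  [DB ∥ EA ∩ BA ∥ DE]
   → E = (19/4, -45/4)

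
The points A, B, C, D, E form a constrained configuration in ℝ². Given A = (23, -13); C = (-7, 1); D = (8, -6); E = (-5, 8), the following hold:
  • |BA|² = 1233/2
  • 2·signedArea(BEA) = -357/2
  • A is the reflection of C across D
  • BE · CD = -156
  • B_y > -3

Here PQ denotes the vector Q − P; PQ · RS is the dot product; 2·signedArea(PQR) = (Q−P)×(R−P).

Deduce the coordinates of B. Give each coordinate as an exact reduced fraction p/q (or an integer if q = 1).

1. B_x = 1/2  [2·signedArea(BEA) = -357/2 ∩ BE · CD = -156]
2. B_y = -5/2  [2·signedArea(BEA) = -357/2 ∩ BE · CD = -156]
   → B = (1/2, -5/2)

B = (1/2, -5/2)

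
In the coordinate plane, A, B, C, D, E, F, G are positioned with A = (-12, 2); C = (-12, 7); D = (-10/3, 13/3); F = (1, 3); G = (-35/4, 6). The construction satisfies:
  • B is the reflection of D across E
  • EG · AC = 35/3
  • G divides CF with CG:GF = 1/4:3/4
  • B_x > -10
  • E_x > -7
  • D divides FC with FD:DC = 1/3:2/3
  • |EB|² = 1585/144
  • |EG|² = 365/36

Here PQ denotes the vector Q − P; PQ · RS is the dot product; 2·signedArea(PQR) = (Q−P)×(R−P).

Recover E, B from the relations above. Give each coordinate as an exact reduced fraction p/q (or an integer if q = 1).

1. E_y = 11/3  [EG · AC = 35/3]
2. E_x = -79/12  [|EG|² = 365/36]
   → E = (-79/12, 11/3)
3. B_x = -59/6  [B is the reflection of D across E]
4. B_y = 3  [B is the reflection of D across E]
   → B = (-59/6, 3)

B = (-59/6, 3)
E = (-79/12, 11/3)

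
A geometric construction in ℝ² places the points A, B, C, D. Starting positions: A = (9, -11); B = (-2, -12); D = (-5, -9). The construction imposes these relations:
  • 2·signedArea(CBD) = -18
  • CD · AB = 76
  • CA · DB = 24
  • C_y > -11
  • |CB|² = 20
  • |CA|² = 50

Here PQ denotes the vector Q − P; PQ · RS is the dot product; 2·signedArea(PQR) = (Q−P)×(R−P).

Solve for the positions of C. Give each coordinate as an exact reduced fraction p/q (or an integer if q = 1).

1. C_x = 2  [CD · AB = 76 ∩ 2·signedArea(CBD) = -18]
2. C_y = -10  [CD · AB = 76 ∩ 2·signedArea(CBD) = -18]
   → C = (2, -10)

C = (2, -10)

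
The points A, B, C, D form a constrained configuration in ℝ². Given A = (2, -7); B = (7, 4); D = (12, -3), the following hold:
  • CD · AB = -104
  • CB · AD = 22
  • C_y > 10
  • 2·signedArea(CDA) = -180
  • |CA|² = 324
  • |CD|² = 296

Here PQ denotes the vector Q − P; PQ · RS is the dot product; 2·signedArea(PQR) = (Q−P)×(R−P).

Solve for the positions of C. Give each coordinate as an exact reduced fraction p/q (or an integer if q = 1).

1. C_x = 2  [2·signedArea(CDA) = -180 ∩ CD · AB = -104]
2. C_y = 11  [2·signedArea(CDA) = -180 ∩ CD · AB = -104]
   → C = (2, 11)

C = (2, 11)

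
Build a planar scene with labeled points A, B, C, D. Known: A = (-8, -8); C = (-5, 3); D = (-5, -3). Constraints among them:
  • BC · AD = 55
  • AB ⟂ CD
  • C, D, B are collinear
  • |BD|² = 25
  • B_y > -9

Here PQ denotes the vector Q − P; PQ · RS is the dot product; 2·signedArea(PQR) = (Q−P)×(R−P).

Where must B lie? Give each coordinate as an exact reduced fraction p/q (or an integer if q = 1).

1. B_x = -5  [C, D, B are collinear ∩ AB ⟂ CD]
2. B_y = -8  [C, D, B are collinear ∩ AB ⟂ CD]
   → B = (-5, -8)

B = (-5, -8)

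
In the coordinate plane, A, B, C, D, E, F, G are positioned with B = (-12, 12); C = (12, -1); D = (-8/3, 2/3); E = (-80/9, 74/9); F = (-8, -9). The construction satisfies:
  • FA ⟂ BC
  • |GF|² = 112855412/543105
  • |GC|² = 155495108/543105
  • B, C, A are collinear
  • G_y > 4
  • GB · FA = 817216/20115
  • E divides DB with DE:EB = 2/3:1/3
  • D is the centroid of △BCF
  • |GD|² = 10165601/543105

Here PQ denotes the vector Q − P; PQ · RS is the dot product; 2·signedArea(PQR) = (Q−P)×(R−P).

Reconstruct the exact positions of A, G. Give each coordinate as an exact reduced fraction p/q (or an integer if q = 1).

1. A_x = -84/745  [B, C, A are collinear ∩ FA ⟂ BC]
2. A_y = 4143/745  [B, C, A are collinear ∩ FA ⟂ BC]
   → A = (-84/745, 4143/745)
3. G_x = -78236/20115  [line -5876/745·x + -10848/745·y + 793712/20115 = 0 ∩ |GD|² = 10165601/543105]
4. G_y = 96887/20115  [line -5876/745·x + -10848/745·y + 793712/20115 = 0 ∩ |GD|² = 10165601/543105]
   → G = (-78236/20115, 96887/20115)

A = (-84/745, 4143/745)
G = (-78236/20115, 96887/20115)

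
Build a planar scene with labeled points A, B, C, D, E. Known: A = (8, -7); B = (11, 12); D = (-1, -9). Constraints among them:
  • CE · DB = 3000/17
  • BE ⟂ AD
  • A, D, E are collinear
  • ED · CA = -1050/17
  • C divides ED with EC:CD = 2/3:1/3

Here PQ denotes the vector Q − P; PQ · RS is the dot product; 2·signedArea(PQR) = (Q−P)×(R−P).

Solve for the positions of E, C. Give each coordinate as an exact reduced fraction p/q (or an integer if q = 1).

C = (73/17, -133/17)
E = (253/17, -93/17)

1. E_x = 253/17  [A, D, E are collinear ∩ BE ⟂ AD]
2. E_y = -93/17  [A, D, E are collinear ∩ BE ⟂ AD]
   → E = (253/17, -93/17)
3. C_x = 73/17  [C divides ED with EC:CD = 2/3:1/3]
4. C_y = -133/17  [C divides ED with EC:CD = 2/3:1/3]
   → C = (73/17, -133/17)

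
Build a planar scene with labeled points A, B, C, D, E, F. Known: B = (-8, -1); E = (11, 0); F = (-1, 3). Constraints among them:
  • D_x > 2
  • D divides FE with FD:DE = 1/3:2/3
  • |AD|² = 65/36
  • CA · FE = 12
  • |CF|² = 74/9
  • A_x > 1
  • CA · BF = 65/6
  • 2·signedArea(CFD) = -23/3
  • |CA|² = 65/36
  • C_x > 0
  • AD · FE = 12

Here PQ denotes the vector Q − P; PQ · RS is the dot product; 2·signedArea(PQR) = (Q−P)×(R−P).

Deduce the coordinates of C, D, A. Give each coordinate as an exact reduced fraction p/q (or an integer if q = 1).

1. D_x = 3  [D divides FE with FD:DE = 1/3:2/3]
2. D_y = 2  [D divides FE with FD:DE = 1/3:2/3]
   → D = (3, 2)
3. C_x = 2/3  [line 1·x + 4·y + -10/3 = 0 ∩ |CF|² = 74/9]
4. C_y = 2/3  [line 1·x + 4·y + -10/3 = 0 ∩ |CF|² = 74/9]
   → C = (2/3, 2/3)
5. A_x = 11/6  [AD · FE = 12 ∩ CA · BF = 65/6]
6. A_y = 4/3  [AD · FE = 12 ∩ CA · BF = 65/6]
   → A = (11/6, 4/3)

A = (11/6, 4/3)
C = (2/3, 2/3)
D = (3, 2)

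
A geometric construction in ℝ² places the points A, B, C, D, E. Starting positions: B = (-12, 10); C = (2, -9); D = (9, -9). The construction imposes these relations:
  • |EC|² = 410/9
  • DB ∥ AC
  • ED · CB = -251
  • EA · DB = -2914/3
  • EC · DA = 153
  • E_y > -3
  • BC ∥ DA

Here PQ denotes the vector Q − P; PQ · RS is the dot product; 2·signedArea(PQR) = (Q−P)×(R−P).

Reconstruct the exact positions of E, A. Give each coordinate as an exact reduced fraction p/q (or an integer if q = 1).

A = (23, -28)
E = (-1/3, -8/3)

1. E_x = -1/3  [line 14·x + -19·y + -46 = 0 ∩ |EC|² = 410/9]
2. E_y = -8/3  [line 14·x + -19·y + -46 = 0 ∩ |EC|² = 410/9]
   → E = (-1/3, -8/3)
3. A_x = 23  [DB ∥ AC ∩ BC ∥ DA]
4. A_y = -28  [DB ∥ AC ∩ BC ∥ DA]
   → A = (23, -28)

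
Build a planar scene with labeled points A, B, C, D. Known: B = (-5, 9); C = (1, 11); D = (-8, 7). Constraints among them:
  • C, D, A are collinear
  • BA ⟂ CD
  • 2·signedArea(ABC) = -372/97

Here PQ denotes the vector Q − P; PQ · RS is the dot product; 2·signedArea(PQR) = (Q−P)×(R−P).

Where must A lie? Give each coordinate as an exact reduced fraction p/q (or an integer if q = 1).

A = (-461/97, 819/97)

1. A_x = -461/97  [C, D, A are collinear ∩ BA ⟂ CD]
2. A_y = 819/97  [C, D, A are collinear ∩ BA ⟂ CD]
   → A = (-461/97, 819/97)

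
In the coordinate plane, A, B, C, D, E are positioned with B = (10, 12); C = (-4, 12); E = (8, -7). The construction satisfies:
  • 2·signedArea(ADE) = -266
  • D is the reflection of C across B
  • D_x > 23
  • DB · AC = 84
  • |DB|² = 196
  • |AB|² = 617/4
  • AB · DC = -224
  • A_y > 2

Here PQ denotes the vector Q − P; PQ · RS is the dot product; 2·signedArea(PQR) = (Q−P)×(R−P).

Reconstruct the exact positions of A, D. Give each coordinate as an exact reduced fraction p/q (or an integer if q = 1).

A = (2, 5/2)
D = (24, 12)

1. D_x = 24  [D is the reflection of C across B]
2. D_y = 12  [D is the reflection of C across B]
   → D = (24, 12)
3. A_x = 2  [AB · DC = -224 ∩ 2·signedArea(ADE) = -266]
4. A_y = 5/2  [AB · DC = -224 ∩ 2·signedArea(ADE) = -266]
   → A = (2, 5/2)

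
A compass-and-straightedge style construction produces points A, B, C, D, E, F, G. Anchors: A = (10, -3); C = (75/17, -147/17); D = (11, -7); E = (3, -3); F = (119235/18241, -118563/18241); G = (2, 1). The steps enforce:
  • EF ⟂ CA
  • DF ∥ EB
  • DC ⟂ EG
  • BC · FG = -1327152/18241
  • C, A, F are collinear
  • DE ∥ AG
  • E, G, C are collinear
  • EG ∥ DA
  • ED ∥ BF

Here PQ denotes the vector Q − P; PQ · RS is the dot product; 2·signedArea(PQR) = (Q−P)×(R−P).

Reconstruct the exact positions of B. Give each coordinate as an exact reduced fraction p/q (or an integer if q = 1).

1. B_x = -26693/18241  [ED ∥ BF ∩ DF ∥ EB]
2. B_y = -45599/18241  [ED ∥ BF ∩ DF ∥ EB]
   → B = (-26693/18241, -45599/18241)

B = (-26693/18241, -45599/18241)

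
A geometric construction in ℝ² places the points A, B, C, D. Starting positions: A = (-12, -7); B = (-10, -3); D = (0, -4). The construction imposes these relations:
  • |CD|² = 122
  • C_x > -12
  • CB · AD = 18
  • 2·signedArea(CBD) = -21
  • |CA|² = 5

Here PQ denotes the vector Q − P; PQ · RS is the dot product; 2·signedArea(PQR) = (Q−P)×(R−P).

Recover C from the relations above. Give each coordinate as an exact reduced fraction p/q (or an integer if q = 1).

C = (-11, -5)

1. C_x = -11  [CB · AD = 18 ∩ 2·signedArea(CBD) = -21]
2. C_y = -5  [CB · AD = 18 ∩ 2·signedArea(CBD) = -21]
   → C = (-11, -5)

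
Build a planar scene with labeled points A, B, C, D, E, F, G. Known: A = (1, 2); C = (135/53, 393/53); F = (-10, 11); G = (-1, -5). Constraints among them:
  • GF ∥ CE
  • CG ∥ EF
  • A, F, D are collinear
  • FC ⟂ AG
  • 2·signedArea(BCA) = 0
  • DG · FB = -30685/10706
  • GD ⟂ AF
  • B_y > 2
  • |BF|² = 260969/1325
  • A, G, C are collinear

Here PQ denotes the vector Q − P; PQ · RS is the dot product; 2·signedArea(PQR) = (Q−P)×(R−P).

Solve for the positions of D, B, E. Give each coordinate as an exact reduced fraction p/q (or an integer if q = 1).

1. D_x = 653/202  [A, F, D are collinear ∩ GD ⟂ AF]
2. D_y = 35/202  [A, F, D are collinear ∩ GD ⟂ AF]
   → D = (653/202, 35/202)
3. B_x = 299/265  [2·signedArea(BCA) = 0 ∩ DG · FB = -30685/10706]
4. B_y = 649/265  [2·signedArea(BCA) = 0 ∩ DG · FB = -30685/10706]
   → B = (299/265, 649/265)
5. E_x = -342/53  [CG ∥ EF ∩ GF ∥ CE]
6. E_y = 1241/53  [CG ∥ EF ∩ GF ∥ CE]
   → E = (-342/53, 1241/53)

B = (299/265, 649/265)
D = (653/202, 35/202)
E = (-342/53, 1241/53)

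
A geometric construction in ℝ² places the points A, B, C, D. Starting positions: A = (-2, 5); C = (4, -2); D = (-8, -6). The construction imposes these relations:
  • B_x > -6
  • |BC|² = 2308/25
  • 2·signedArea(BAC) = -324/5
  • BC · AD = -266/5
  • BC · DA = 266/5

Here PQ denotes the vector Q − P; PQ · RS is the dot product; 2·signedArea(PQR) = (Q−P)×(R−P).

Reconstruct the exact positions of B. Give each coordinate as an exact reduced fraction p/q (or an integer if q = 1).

B = (-28/5, -8/5)

1. B_x = -28/5  [2·signedArea(BAC) = -324/5 ∩ BC · DA = 266/5]
2. B_y = -8/5  [2·signedArea(BAC) = -324/5 ∩ BC · DA = 266/5]
   → B = (-28/5, -8/5)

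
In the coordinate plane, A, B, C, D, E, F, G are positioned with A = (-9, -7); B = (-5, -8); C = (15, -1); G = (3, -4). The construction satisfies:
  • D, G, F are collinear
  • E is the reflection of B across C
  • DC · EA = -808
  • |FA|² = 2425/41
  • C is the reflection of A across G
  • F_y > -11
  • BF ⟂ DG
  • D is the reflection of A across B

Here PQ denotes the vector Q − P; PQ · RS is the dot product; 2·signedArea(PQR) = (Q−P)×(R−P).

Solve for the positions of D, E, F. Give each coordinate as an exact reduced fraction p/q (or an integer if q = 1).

1. D_x = -1  [D is the reflection of A across B]
2. D_y = -9  [D is the reflection of A across B]
   → D = (-1, -9)
3. E_x = 35  [E is the reflection of B across C]
4. E_y = 6  [E is the reflection of B across C]
   → E = (35, 6)
5. F_x = -85/41  [D, G, F are collinear ∩ BF ⟂ DG]
6. F_y = -424/41  [D, G, F are collinear ∩ BF ⟂ DG]
   → F = (-85/41, -424/41)

D = (-1, -9)
E = (35, 6)
F = (-85/41, -424/41)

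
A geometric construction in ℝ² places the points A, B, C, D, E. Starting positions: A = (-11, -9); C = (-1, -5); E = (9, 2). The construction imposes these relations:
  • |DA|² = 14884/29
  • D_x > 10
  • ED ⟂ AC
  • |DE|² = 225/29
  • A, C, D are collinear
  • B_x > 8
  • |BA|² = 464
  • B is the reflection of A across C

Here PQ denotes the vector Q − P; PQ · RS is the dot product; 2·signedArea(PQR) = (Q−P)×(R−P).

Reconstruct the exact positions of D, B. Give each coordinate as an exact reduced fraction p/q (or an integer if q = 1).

1. D_x = 291/29  [A, C, D are collinear ∩ ED ⟂ AC]
2. D_y = -17/29  [A, C, D are collinear ∩ ED ⟂ AC]
   → D = (291/29, -17/29)
3. B_x = 9  [B is the reflection of A across C]
4. B_y = -1  [B is the reflection of A across C]
   → B = (9, -1)

B = (9, -1)
D = (291/29, -17/29)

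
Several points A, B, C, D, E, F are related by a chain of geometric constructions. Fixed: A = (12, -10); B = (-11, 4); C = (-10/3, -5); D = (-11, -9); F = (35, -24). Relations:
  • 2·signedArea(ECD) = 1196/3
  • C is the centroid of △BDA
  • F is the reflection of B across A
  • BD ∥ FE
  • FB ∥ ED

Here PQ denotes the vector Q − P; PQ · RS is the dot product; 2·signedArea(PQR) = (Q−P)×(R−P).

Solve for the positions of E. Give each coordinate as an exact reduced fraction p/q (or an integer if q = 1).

E = (35, -37)

1. E_x = 35  [FB ∥ ED ∩ BD ∥ FE]
2. E_y = -37  [FB ∥ ED ∩ BD ∥ FE]
   → E = (35, -37)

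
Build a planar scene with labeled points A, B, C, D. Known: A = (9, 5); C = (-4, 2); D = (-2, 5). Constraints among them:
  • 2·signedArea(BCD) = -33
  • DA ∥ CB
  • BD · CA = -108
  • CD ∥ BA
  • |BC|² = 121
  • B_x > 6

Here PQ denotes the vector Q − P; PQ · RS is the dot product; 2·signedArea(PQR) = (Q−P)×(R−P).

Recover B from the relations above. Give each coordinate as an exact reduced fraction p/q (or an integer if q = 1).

B = (7, 2)

1. B_x = 7  [CD ∥ BA ∩ DA ∥ CB]
2. B_y = 2  [CD ∥ BA ∩ DA ∥ CB]
   → B = (7, 2)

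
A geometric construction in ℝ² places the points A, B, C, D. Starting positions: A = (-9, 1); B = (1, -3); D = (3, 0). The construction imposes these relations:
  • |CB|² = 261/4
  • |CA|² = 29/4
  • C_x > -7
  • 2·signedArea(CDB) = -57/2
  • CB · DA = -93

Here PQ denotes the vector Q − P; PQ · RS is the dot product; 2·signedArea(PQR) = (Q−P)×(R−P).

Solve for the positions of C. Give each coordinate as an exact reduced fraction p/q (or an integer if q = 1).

C = (-13/2, 0)

1. C_x = -13/2  [2·signedArea(CDB) = -57/2 ∩ CB · DA = -93]
2. C_y = 0  [2·signedArea(CDB) = -57/2 ∩ CB · DA = -93]
   → C = (-13/2, 0)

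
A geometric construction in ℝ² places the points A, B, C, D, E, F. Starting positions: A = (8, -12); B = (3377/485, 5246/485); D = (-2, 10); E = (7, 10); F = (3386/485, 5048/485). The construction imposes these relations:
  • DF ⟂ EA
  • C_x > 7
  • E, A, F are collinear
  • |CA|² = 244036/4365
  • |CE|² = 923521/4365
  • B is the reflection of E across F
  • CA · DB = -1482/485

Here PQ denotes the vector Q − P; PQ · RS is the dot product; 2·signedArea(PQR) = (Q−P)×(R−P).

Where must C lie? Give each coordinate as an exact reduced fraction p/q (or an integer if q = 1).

1. C_x = 11146/1455  [line -4347/485·x + -396/485·y + 31506/485 = 0 ∩ |CE|² = 923521/4365]
2. C_y = -6592/1455  [line -4347/485·x + -396/485·y + 31506/485 = 0 ∩ |CE|² = 923521/4365]
   → C = (11146/1455, -6592/1455)

C = (11146/1455, -6592/1455)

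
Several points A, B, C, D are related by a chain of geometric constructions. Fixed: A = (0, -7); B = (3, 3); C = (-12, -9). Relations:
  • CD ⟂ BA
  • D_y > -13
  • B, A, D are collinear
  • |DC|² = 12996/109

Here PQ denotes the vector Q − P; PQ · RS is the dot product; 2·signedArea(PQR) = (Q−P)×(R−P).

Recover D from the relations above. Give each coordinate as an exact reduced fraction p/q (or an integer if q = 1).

1. D_x = -168/109  [B, A, D are collinear ∩ CD ⟂ BA]
2. D_y = -1323/109  [B, A, D are collinear ∩ CD ⟂ BA]
   → D = (-168/109, -1323/109)

D = (-168/109, -1323/109)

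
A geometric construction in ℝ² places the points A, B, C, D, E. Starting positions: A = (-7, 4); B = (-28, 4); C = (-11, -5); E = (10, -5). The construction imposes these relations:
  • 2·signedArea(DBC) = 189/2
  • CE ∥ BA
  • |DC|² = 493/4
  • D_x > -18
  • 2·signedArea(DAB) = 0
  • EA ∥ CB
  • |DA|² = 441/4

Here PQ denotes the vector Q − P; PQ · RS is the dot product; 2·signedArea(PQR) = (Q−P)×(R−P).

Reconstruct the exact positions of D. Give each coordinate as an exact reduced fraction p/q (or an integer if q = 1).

D = (-35/2, 4)

1. D_x = -35/2  [2·signedArea(DAB) = 0 ∩ 2·signedArea(DBC) = 189/2]
2. D_y = 4  [2·signedArea(DAB) = 0 ∩ 2·signedArea(DBC) = 189/2]
   → D = (-35/2, 4)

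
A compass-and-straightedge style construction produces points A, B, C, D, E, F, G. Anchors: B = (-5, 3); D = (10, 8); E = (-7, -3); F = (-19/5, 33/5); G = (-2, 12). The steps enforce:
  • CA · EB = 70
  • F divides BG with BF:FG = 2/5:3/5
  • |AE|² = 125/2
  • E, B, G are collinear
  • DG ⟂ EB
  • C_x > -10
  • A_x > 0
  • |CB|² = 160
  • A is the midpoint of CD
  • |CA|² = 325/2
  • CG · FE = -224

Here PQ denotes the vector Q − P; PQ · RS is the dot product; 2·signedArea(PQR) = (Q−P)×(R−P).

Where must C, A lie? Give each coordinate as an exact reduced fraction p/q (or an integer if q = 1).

A = (1/2, -1/2)
C = (-9, -9)

1. C_x = -9  [line 16/5·x + 48/5·y + 576/5 = 0 ∩ |CB|² = 160]
2. C_y = -9  [line 16/5·x + 48/5·y + 576/5 = 0 ∩ |CB|² = 160]
   → C = (-9, -9)
3. A_x = 1/2  [CA · EB = 70 ∩ A is the midpoint of CD]
4. A_y = -1/2  [CA · EB = 70 ∩ A is the midpoint of CD]
   → A = (1/2, -1/2)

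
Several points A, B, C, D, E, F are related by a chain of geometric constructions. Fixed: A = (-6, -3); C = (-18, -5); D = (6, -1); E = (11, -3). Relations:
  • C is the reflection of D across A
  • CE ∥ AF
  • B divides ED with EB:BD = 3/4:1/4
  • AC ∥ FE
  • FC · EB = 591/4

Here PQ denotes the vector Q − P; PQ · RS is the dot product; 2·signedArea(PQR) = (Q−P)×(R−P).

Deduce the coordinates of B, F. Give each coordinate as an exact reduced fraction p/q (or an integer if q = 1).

1. B_x = 29/4  [B divides ED with EB:BD = 3/4:1/4]
2. B_y = -3/2  [B divides ED with EB:BD = 3/4:1/4]
   → B = (29/4, -3/2)
3. F_x = 23  [AC ∥ FE ∩ CE ∥ AF]
4. F_y = -1  [AC ∥ FE ∩ CE ∥ AF]
   → F = (23, -1)

B = (29/4, -3/2)
F = (23, -1)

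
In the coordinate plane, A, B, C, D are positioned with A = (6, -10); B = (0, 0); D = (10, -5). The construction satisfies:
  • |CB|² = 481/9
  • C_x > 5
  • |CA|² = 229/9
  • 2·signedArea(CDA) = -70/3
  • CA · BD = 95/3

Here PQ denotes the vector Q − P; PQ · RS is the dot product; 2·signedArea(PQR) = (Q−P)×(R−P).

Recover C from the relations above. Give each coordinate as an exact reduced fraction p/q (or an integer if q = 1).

C = (16/3, -5)

1. C_x = 16/3  [2·signedArea(CDA) = -70/3 ∩ CA · BD = 95/3]
2. C_y = -5  [2·signedArea(CDA) = -70/3 ∩ CA · BD = 95/3]
   → C = (16/3, -5)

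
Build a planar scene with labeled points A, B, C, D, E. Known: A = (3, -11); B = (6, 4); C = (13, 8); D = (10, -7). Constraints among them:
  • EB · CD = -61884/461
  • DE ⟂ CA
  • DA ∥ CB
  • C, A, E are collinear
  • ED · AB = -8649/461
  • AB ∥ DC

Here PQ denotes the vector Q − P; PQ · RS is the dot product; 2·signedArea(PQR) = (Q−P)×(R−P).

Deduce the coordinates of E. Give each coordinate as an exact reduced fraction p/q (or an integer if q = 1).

1. E_x = 2843/461  [C, A, E are collinear ∩ DE ⟂ CA]
2. E_y = -2297/461  [C, A, E are collinear ∩ DE ⟂ CA]
   → E = (2843/461, -2297/461)

E = (2843/461, -2297/461)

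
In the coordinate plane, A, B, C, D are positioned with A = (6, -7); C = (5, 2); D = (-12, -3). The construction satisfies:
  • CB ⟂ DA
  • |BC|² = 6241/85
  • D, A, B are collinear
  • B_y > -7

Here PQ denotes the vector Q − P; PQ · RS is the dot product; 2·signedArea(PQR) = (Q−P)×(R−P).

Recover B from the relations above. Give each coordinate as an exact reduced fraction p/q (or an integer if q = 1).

1. B_x = 267/85  [D, A, B are collinear ∩ CB ⟂ DA]
2. B_y = -541/85  [D, A, B are collinear ∩ CB ⟂ DA]
   → B = (267/85, -541/85)

B = (267/85, -541/85)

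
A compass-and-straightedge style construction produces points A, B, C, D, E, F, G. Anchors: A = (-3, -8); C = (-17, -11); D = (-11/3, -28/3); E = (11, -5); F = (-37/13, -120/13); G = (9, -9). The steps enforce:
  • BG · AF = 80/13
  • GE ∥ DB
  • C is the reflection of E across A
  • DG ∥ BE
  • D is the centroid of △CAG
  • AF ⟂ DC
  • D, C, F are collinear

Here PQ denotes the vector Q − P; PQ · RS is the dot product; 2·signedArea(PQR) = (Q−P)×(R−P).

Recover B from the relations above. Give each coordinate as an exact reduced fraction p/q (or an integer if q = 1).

1. B_x = -5/3  [DG ∥ BE ∩ GE ∥ DB]
2. B_y = -16/3  [DG ∥ BE ∩ GE ∥ DB]
   → B = (-5/3, -16/3)

B = (-5/3, -16/3)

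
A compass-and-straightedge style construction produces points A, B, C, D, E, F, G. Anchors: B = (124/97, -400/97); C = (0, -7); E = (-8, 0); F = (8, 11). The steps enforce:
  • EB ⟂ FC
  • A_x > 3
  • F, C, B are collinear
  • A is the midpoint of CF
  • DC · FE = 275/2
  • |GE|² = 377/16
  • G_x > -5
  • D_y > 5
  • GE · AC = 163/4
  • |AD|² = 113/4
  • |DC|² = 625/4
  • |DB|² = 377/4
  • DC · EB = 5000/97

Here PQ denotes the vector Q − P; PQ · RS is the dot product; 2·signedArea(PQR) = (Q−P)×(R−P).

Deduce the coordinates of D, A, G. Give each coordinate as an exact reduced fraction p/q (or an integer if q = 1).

1. D_x = 0  [DC · EB = 5000/97 ∩ DC · FE = 275/2]
2. D_y = 11/2  [DC · EB = 5000/97 ∩ DC · FE = 275/2]
   → D = (0, 11/2)
3. A_x = 4  [A is the midpoint of CF]
4. A_y = 2  [A is the midpoint of CF]
   → A = (4, 2)
5. G_x = -4  [line 4·x + 9·y + -35/4 = 0 ∩ |GE|² = 377/16]
6. G_y = 11/4  [line 4·x + 9·y + -35/4 = 0 ∩ |GE|² = 377/16]
   → G = (-4, 11/4)

A = (4, 2)
D = (0, 11/2)
G = (-4, 11/4)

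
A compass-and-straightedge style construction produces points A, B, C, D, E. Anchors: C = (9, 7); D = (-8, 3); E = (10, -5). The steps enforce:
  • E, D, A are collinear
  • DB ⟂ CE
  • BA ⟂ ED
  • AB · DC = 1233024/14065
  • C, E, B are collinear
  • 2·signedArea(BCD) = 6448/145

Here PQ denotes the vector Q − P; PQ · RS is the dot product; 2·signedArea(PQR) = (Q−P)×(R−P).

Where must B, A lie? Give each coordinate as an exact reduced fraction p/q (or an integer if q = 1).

A = (82168/14065, -44333/14065)
B = (1336/145, 643/145)

1. B_x = 1336/145  [C, E, B are collinear ∩ DB ⟂ CE]
2. B_y = 643/145  [C, E, B are collinear ∩ DB ⟂ CE]
   → B = (1336/145, 643/145)
3. A_x = 82168/14065  [E, D, A are collinear ∩ BA ⟂ ED]
4. A_y = -44333/14065  [E, D, A are collinear ∩ BA ⟂ ED]
   → A = (82168/14065, -44333/14065)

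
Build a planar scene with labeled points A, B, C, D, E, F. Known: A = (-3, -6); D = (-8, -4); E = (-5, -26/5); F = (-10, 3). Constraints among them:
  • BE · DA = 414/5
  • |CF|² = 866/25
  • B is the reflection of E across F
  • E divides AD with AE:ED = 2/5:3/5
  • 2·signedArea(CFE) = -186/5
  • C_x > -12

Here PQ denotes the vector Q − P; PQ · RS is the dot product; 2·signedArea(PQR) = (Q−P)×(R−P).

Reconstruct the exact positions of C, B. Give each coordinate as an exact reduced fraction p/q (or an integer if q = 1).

B = (-15, 56/5)
C = (-11, -14/5)

1. C_x = -11  [line 41/5·x + 5·y + 521/5 = 0 ∩ |CF|² = 866/25]
2. C_y = -14/5  [line 41/5·x + 5·y + 521/5 = 0 ∩ |CF|² = 866/25]
   → C = (-11, -14/5)
3. B_x = -15  [B is the reflection of E across F]
4. B_y = 56/5  [B is the reflection of E across F]
   → B = (-15, 56/5)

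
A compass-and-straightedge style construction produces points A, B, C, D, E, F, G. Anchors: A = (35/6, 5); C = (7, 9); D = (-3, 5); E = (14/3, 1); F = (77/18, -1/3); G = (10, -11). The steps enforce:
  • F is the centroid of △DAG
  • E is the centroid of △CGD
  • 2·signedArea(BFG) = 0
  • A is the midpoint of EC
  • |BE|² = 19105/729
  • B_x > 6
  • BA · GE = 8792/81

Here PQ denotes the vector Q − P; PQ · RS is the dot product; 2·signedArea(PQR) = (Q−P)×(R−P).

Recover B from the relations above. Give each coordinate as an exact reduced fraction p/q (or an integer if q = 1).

B = (167/27, -35/9)

1. B_x = 167/27  [2·signedArea(BFG) = 0 ∩ BA · GE = 8792/81]
2. B_y = -35/9  [2·signedArea(BFG) = 0 ∩ BA · GE = 8792/81]
   → B = (167/27, -35/9)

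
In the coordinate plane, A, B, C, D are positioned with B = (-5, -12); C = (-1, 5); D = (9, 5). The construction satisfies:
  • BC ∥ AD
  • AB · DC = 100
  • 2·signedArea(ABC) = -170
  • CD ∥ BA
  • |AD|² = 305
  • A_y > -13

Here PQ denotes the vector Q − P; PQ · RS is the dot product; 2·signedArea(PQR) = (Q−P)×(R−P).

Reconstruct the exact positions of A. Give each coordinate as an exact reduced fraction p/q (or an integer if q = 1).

1. A_x = 5  [BC ∥ AD ∩ CD ∥ BA]
2. A_y = -12  [BC ∥ AD ∩ CD ∥ BA]
   → A = (5, -12)

A = (5, -12)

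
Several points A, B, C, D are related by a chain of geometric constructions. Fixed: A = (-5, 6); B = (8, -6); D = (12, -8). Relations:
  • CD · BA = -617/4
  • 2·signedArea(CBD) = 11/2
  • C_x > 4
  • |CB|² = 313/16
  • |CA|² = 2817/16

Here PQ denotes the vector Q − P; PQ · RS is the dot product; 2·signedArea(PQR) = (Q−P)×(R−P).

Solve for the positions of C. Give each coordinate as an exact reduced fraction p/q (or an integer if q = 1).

C = (19/4, -3)

1. C_x = 19/4  [2·signedArea(CBD) = 11/2 ∩ CD · BA = -617/4]
2. C_y = -3  [2·signedArea(CBD) = 11/2 ∩ CD · BA = -617/4]
   → C = (19/4, -3)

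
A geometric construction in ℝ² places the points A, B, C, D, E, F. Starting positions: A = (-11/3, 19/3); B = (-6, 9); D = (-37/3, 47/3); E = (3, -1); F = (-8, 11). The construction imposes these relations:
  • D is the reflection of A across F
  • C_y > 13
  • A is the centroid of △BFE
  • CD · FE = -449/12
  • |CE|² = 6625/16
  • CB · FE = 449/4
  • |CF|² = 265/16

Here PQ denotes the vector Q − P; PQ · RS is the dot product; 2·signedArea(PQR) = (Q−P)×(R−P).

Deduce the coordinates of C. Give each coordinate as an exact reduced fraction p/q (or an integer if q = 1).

C = (-43/4, 14)

1. C_x = -43/4  [line -11·x + 12·y + -1145/4 = 0 ∩ |CF|² = 265/16]
2. C_y = 14  [line -11·x + 12·y + -1145/4 = 0 ∩ |CF|² = 265/16]
   → C = (-43/4, 14)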